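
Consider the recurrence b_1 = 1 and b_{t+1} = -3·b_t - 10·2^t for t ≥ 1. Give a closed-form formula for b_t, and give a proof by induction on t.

b_t = 5(-3)^(t - 1) - 2^(t + 1)

Computing the first terms: b_1 = 1, b_2 = -23, b_3 = 29. This suggests b_t = 5(-3)^(t - 1) - 2^(t + 1).
When t = 1: the formula gives 1 = 1 = b_1.
For the inductive step, assume it holds for an arbitrary r ≥ 1, so b_r = 5(-3)^(r - 1) - 2^(r + 1).
Then b_{r+1} = -3·b_r - 10·2^r = -3·(5(-3)^(r - 1) - 2^(r + 1)) - 10·2^r = 5(-3)^r - 2^(r + 2) = 5(-3)^((r+1) - 1) - 2^((r+1) + 1),
which is the claimed formula at t = r+1.
By the principle of mathematical induction, the result holds for all t ≥ 1.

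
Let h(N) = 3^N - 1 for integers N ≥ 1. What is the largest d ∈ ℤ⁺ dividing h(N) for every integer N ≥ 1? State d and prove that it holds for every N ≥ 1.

d = 2

Computing the first values: h(1) = 2 and h(2) = 8; gcd(2, 8) = 2, so d ≤ 2.
We prove 2 | 3^N - 1 for all N ≥ 1 by induction on N.
For the base case N = 1: h(1) = 2 = 2·(1), so 2 | h(1).
Suppose the result is true for N = p, i.e. 2 | h(p). Then
3^{p+1} − 1^{p+1} = 3·3^p − 1·1^p = 3·(3^p − 1^p) + (2)·1^p. The first term is divisible by 2 by the inductive hypothesis, and the second term (2)·1^p is divisible by 2 since 2 | 2. Hence 2 | h(p+1).
Hence, by induction on N, the claim holds for every N ≥ 1.
Therefore the largest such d is 2.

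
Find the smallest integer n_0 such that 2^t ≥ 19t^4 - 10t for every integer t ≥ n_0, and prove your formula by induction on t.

n_0 = 23

At t = 22: 4194304 < 4450644, so the inequality fails and n_0 ≥ 23. We prove 2^t ≥ 19t^4 - 10t for all t ≥ 23.
When t = 23: 2^t = 8388608 and 19t^4 - 10t = 5316749, so 8388608 ≥ 5316749.
For the inductive step, assume it holds for an arbitrary p ≥ 23, so 2^p ≥ 19p^4 - 10p.
Then 2^(p + 1) = 2·(2^p) ≥ 2·(19p^4 - 10p).
Also, for p ≥ 23 we have 2·(19p^4 - 10p) ≥ 19(p+1)^4 - 10(p+1), since 2·(19p^4 - 10p) − (19(p+1)^4 - 10(p+1)) = 19p^4 - 76p^3 - 114p^2 - 86p - 9, which is nonnegative for all p ≥ 23.
Combining, 2^(p + 1) ≥ 19(p+1)^4 - 10(p+1).
This completes the induction.
Hence the smallest such n_0 is 23.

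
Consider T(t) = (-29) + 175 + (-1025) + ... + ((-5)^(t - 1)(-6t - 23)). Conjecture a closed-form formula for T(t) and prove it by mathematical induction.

T(t) = (-5)^t(t + 4) - 4

We claim T(t) = (-5)^t(t + 4) - 4 for all t ≥ 1.
Base case (t = 1): T(1) = -29, and the closed form gives -29. They agree.
Inductive step: suppose the statement holds for some p ≥ 1, so T(p) = (-5)^p(p + 4) - 4.
Then T(p+1) = T(p) + ((-5)^p(-6p - 29)) = ((-5)^p(p + 4) - 4) + ((-5)^p(-6p - 29)).
Simplifying, T(p+1) = -5(-5)^p·p - 25(-5)^p - 4 = (-5)^(p+1)((p+1) + 4) - 4,
which is the closed form with t = p+1.
Hence, by induction on t, the claim holds for every t ≥ 1.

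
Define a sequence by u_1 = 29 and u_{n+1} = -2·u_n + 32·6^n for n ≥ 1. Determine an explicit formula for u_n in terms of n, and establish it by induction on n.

Computing the first terms: u_1 = 29, u_2 = 134, u_3 = 884. This suggests u_n = 5(-2)^(n - 1) + 4·6^n.
For the base case n = 1: the formula gives 29 = 29 = u_1.
Inductive step: suppose the statement holds for some j ≥ 1, so u_j = 5(-2)^(j - 1) + 4·6^j.
Then u_{j+1} = -2·u_j + 32·6^j = -2·(5(-2)^(j - 1) + 4·6^j) + 32·6^j = 5(-2)^j + 4·6^(j + 1) = 5(-2)^((j+1) - 1) + 4·6^(j+1),
which is the claimed formula at n = j+1.
By the principle of mathematical induction, the result holds for all n ≥ 1.

u_n = 5(-2)^(n - 1) + 4·6^n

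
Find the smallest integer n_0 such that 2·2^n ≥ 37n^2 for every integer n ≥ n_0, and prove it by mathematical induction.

At n = 11: 4096 < 4477, so the inequality fails and n_0 ≥ 12. We prove 2·2^n ≥ 37n^2 for all n ≥ 12.
When n = 12: 2·2^n = 8192 and 37n^2 = 5328, so 8192 ≥ 5328.
Inductive step: suppose the statement holds for some i ≥ 12, so 2·2^i ≥ 37i^2.
Then 2·2^(i + 1) = 2·(2·2^i) ≥ 2·(37i^2).
Also, for i ≥ 12 we have 2·(37i^2) ≥ 37(i+1)^2, since 2 ≥ (1 + 1/i)^2 for all i ≥ 12.
Combining, 2·2^(i + 1) ≥ 37(i+1)^2.
By the principle of mathematical induction, the result holds for all n ≥ 12.
Hence the smallest such n_0 is 12.

n_0 = 12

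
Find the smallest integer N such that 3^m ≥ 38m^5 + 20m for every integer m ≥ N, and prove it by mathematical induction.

N = 16

At m = 15: 14348907 < 28856550, so the inequality fails and N ≥ 16. We prove 3^m ≥ 38m^5 + 20m for all m ≥ 16.
For the base case m = 16: 3^m = 43046721 and 38m^5 + 20m = 39846208, so 43046721 ≥ 39846208.
Inductive step: assume the claim holds for m = k, so 3^k ≥ 38k^5 + 20k.
Then 3^(k + 1) = 3·(3^k) ≥ 3·(38k^5 + 20k).
Also, for k ≥ 16 we have 3·(38k^5 + 20k) ≥ 38(k+1)^5 + 20(k+1), since 3·(38k^5 + 20k) − (38(k+1)^5 + 20(k+1)) = 76k^5 - 190k^4 - 380k^3 - 380k^2 - 150k - 58, which is nonnegative for all k ≥ 16.
Combining, 3^(k + 1) ≥ 38(k+1)^5 + 20(k+1).
By induction, the statement is established for all m ≥ 16.
Hence the smallest such N is 16.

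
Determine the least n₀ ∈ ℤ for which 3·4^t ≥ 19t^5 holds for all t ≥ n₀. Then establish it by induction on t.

At t = 9: 786432 < 1121931, so the inequality fails and n₀ ≥ 10. We prove 3·4^t ≥ 19t^5 for all t ≥ 10.
Base step (t = 10): 3·4^t = 3145728 and 19t^5 = 1900000, so 3145728 ≥ 1900000.
Inductive step: suppose the statement holds for some r ≥ 10, so 3·4^r ≥ 19r^5.
Then 3·4^(r + 1) = 4·(3·4^r) ≥ 4·(19r^5).
Also, for r ≥ 10 we have 4·(19r^5) ≥ 19(r+1)^5, since 4 ≥ (1 + 1/r)^5 for all r ≥ 10.
Combining, 3·4^(r + 1) ≥ 19(r+1)^5.
Hence, by induction on t, the claim holds for every t ≥ 10.
Hence the smallest such n₀ is 10.

n₀ = 10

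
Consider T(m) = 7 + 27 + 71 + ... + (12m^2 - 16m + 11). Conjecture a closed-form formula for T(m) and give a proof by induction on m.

We claim T(m) = m(4m^2 - 2m + 5) for all m ≥ 1.
Base case (m = 1): T(1) = 7, and the closed form gives 7. They agree.
Inductive step: assume the claim holds for m = i, so T(i) = i(4i^2 - 2i + 5).
Then T(i+1) = T(i) + (12i^2 + 8i + 7) = (i(4i^2 - 2i + 5)) + (12i^2 + 8i + 7).
Simplifying, T(i+1) = (i + 1)(4i^2 + 6i + 7) = (i+1)(4(i+1)^2 - 2(i+1) + 5),
which is the closed form with m = i+1.
By induction, the statement is established for all m ≥ 1.

T(m) = m(4m^2 - 2m + 5)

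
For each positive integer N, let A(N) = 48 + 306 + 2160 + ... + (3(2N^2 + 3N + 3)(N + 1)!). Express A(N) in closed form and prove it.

We claim A(N) = (6N + 3)(N + 2)! - 6 for all N ≥ 1.
Base step (N = 1): A(1) = 48, and the closed form gives 48. They agree.
For the inductive step, assume it holds for an arbitrary p ≥ 1, so A(p) = (6p + 3)(p + 2)! - 6.
Then A(p+1) = A(p) + (3(2p^2 + 7p + 8)(p + 2)!) = ((6p + 3)(p + 2)! - 6) + (3(2p^2 + 7p + 8)(p + 2)!).
Simplifying, A(p+1) = (6(p+1) + 3)((p+1) + 2)! - 6,
which is the closed form with N = p+1.
By the principle of mathematical induction, the result holds for all N ≥ 1.

A(N) = (6N + 3)(N + 2)! - 6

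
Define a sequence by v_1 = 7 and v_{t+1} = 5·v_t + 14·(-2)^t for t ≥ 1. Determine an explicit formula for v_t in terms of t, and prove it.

v_t = (-2)^(t + 1) + 3·5^(t - 1)

Computing the first terms: v_1 = 7, v_2 = 7, v_3 = 91. This suggests v_t = (-2)^(t + 1) + 3·5^(t - 1).
Base case (t = 1): the formula gives 7 = 7 = v_1.
Suppose the result is true for t = j, so v_j = (-2)^(j + 1) + 3·5^(j - 1).
Then v_{j+1} = 5·v_j + 14·(-2)^j = 5·((-2)^(j + 1) + 3·5^(j - 1)) + 14·(-2)^j = (-2)^(j + 2) + 3·5^j = (-2)^((j+1) + 1) + 3·5^((j+1) - 1),
which is the claimed formula at t = j+1.
By induction, the statement is established for all t ≥ 1.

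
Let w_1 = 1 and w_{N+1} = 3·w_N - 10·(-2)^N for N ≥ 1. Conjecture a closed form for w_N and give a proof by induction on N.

Computing the first terms: w_1 = 1, w_2 = 23, w_3 = 29. This suggests w_N = -(-2)^(N + 1) + 5·3^(N - 1).
Base step (N = 1): the formula gives 1 = 1 = w_1.
Inductive step: assume the claim holds for N = i, so w_i = -(-2)^(i + 1) + 5·3^(i - 1).
Then w_{i+1} = 3·w_i - 10·(-2)^i = 3·(-(-2)^(i + 1) + 5·3^(i - 1)) - 10·(-2)^i = -(-2)^(i + 2) + 5·3^i = -(-2)^((i+1) + 1) + 5·3^((i+1) - 1),
which is the claimed formula at N = i+1.
By induction, the statement is established for all N ≥ 1.

w_N = -(-2)^(N + 1) + 5·3^(N - 1)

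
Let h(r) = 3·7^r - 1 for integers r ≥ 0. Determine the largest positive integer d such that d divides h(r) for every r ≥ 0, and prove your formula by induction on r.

Computing the first values: h(0) = 2 and h(1) = 20; gcd(2, 20) = 2, so d ≤ 2.
We prove 2 | 3·7^r - 1 for all r ≥ 0 by induction on r.
When r = 0: h(0) = 2 = 2·(1), so 2 | h(0).
For the inductive step, assume it holds for an arbitrary m ≥ 0, i.e. 2 | h(m). Then
h(m+1) = 3·7^(m+1) - 1 = 7·(3·7^m - 1) + 6 = 7·h(m) + 6. The first term is divisible by 2 by the inductive hypothesis, and 6 is divisible by 2. Hence 2 | h(m+1).
Hence, by induction on r, the claim holds for every r ≥ 0.
Therefore the largest such d is 2.

d = 2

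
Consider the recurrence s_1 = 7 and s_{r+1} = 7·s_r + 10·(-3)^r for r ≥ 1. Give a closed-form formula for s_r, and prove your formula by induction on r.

s_r = -(-3)^r + 4·7^(r - 1)

Computing the first terms: s_1 = 7, s_2 = 19, s_3 = 223. This suggests s_r = -(-3)^r + 4·7^(r - 1).
Base step (r = 1): the formula gives 7 = 7 = s_1.
Inductive step: assume the claim holds for r = j, so s_j = -(-3)^j + 4·7^(j - 1).
Then s_{j+1} = 7·s_j + 10·(-3)^j = 7·(-(-3)^j + 4·7^(j - 1)) + 10·(-3)^j = -(-3)^(j + 1) + 4·7^j = -(-3)^(j+1) + 4·7^((j+1) - 1),
which is the claimed formula at r = j+1.
By induction, the statement is established for all r ≥ 1.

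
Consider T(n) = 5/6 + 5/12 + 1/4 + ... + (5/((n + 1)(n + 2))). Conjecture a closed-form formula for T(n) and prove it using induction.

T(n) = 5n/(2(n + 2))

We claim T(n) = 5n/(2(n + 2)) for all n ≥ 1.
When n = 1: T(1) = 5/6, and the closed form gives 5/6. They agree.
Inductive step: assume the claim holds for n = j, so T(j) = 5j/(2(j + 2)).
Then T(j+1) = T(j) + (5/((j + 2)(j + 3))) = (5j/(2(j + 2))) + (5/((j + 2)(j + 3))).
Simplifying, T(j+1) = 5(j + 1)/(2(j + 3)) = 5(j+1)/(2((j+1) + 2)),
which is the closed form with n = j+1.
By the principle of mathematical induction, the result holds for all n ≥ 1.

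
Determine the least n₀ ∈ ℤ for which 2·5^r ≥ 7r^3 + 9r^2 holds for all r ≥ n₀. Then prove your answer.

At r = 3: 250 < 270, so the inequality fails and n₀ ≥ 4. We prove 2·5^r ≥ 7r^3 + 9r^2 for all r ≥ 4.
When r = 4: 2·5^r = 1250 and 7r^3 + 9r^2 = 592, so 1250 ≥ 592.
Inductive step: assume the claim holds for r = m, so 2·5^m ≥ 7m^3 + 9m^2.
Then 2·5^(m + 1) = 5·(2·5^m) ≥ 5·(7m^3 + 9m^2).
Also, for m ≥ 4 we have 5·(7m^3 + 9m^2) ≥ 7(m+1)^3 + 9(m+1)^2, since 5·(7m^3 + 9m^2) − (7(m+1)^3 + 9(m+1)^2) = 28m^3 + 15m^2 - 39m - 16, which is nonnegative for all m ≥ 4.
Combining, 2·5^(m + 1) ≥ 7(m+1)^3 + 9(m+1)^2.
By induction, the statement is established for all r ≥ 4.
Hence the smallest such n₀ is 4.

n₀ = 4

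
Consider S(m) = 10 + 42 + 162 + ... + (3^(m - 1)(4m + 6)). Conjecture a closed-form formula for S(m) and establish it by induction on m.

We claim S(m) = 2·3^m(m + 1) - 2 for all m ≥ 1.
When m = 1: S(1) = 10, and the closed form gives 10. They agree.
Inductive step: assume the claim holds for m = k, so S(k) = 2·3^k(k + 1) - 2.
Then S(k+1) = S(k) + (3^k(4k + 10)) = (2·3^k(k + 1) - 2) + (3^k(4k + 10)).
Simplifying, S(k+1) = 6·3^k·k + 12·3^k - 2 = 2·3^(k+1)((k+1) + 1) - 2,
which is the closed form with m = k+1.
This completes the induction.

S(m) = 2·3^m(m + 1) - 2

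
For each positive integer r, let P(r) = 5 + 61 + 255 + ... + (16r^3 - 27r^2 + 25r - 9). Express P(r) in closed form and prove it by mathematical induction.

P(r) = r(4r^3 - r^2 + 3r - 1)

We claim P(r) = r(4r^3 - r^2 + 3r - 1) for all r ≥ 1.
For the base case r = 1: P(1) = 5, and the closed form gives 5. They agree.
Inductive step: assume the claim holds for r = k, so P(k) = k(4k^3 - k^2 + 3k - 1).
Then P(k+1) = P(k) + (16k^3 + 21k^2 + 19k + 5) = (k(4k^3 - k^2 + 3k - 1)) + (16k^3 + 21k^2 + 19k + 5).
Simplifying, P(k+1) = (k + 1)(4k^3 + 11k^2 + 13k + 5) = (k+1)(4(k+1)^3 - (k+1)^2 + 3(k+1) - 1),
which is the closed form with r = k+1.
This completes the induction.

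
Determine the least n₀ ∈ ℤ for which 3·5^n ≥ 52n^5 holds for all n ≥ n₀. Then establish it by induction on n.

At n = 8: 1171875 < 1703936, so the inequality fails and n₀ ≥ 9. We prove 3·5^n ≥ 52n^5 for all n ≥ 9.
When n = 9: 3·5^n = 5859375 and 52n^5 = 3070548, so 5859375 ≥ 3070548.
Suppose the result is true for n = j, so 3·5^j ≥ 52j^5.
Then 3·5^(j + 1) = 5·(3·5^j) ≥ 5·(52j^5).
Also, for j ≥ 9 we have 5·(52j^5) ≥ 52(j+1)^5, since 5 ≥ (1 + 1/j)^5 for all j ≥ 9.
Combining, 3·5^(j + 1) ≥ 52(j+1)^5.
This completes the induction.
Hence the smallest such n₀ is 9.

n₀ = 9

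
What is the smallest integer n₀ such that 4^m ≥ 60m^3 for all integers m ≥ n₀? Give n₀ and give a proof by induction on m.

n₀ = 8

At m = 7: 16384 < 20580, so the inequality fails and n₀ ≥ 8. We prove 4^m ≥ 60m^3 for all m ≥ 8.
For the base case m = 8: 4^m = 65536 and 60m^3 = 30720, so 65536 ≥ 30720.
Inductive step: suppose the statement holds for some j ≥ 8, so 4^j ≥ 60j^3.
Then 4^(j + 1) = 4·(4^j) ≥ 4·(60j^3).
Also, for j ≥ 8 we have 4·(60j^3) ≥ 60(j+1)^3, since 4 ≥ (1 + 1/j)^3 for all j ≥ 8.
Combining, 4^(j + 1) ≥ 60(j+1)^3.
By the principle of mathematical induction, the result holds for all m ≥ 8.
Hence the smallest such n₀ is 8.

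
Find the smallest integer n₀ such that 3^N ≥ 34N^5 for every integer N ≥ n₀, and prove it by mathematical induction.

At N = 15: 14348907 < 25818750, so the inequality fails and n₀ ≥ 16. We prove 3^N ≥ 34N^5 for all N ≥ 16.
For the base case N = 16: 3^N = 43046721 and 34N^5 = 35651584, so 43046721 ≥ 35651584.
Inductive step: suppose the statement holds for some r ≥ 16, so 3^r ≥ 34r^5.
Then 3^(r + 1) = 3·(3^r) ≥ 3·(34r^5).
Also, for r ≥ 16 we have 3·(34r^5) ≥ 34(r+1)^5, since 3 ≥ (1 + 1/r)^5 for all r ≥ 16.
Combining, 3^(r + 1) ≥ 34(r+1)^5.
This completes the induction.
Hence the smallest such n₀ is 16.

n₀ = 16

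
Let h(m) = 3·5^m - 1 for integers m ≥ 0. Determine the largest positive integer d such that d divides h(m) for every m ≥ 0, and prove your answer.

d = 2

Computing the first values: h(0) = 2 and h(1) = 14; gcd(2, 14) = 2, so d ≤ 2.
We prove 2 | 3·5^m - 1 for all m ≥ 0 by induction on m.
Base step (m = 0): h(0) = 2 = 2·(1), so 2 | h(0).
For the inductive step, assume it holds for an arbitrary p ≥ 0, i.e. 2 | h(p). Then
h(p+1) = 3·5^(p+1) - 1 = 5·(3·5^p - 1) + 4 = 5·h(p) + 4. The first term is divisible by 2 by the inductive hypothesis, and 4 is divisible by 2. Hence 2 | h(p+1).
By the principle of mathematical induction, the result holds for all m ≥ 0.
Therefore the largest such d is 2.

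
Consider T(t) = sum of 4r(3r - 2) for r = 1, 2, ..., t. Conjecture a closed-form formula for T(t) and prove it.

T(t) = 2t(t + 1)(2t - 1)

We claim T(t) = 2t(t + 1)(2t - 1) for all t ≥ 1.
Base case (t = 1): T(1) = 4, and the closed form gives 4. They agree.
Inductive step: assume the claim holds for t = r, so T(r) = 2r(2r^2 + r - 1).
Then T(r+1) = T(r) + (4(r + 1)(3r + 1)) = (2r(2r^2 + r - 1)) + (4(r + 1)(3r + 1)).
Simplifying, T(r+1) = 2(r + 1)(r + 2)(2r + 1) = 2(r+1)((r+1) + 1)(2(r+1) - 1),
which is the closed form with t = r+1.
By the principle of mathematical induction, the result holds for all t ≥ 1.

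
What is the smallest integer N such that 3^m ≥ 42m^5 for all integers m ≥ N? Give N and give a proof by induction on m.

N = 17

At m = 16: 43046721 < 44040192, so the inequality fails and N ≥ 17. We prove 3^m ≥ 42m^5 for all m ≥ 17.
For the base case m = 17: 3^m = 129140163 and 42m^5 = 59633994, so 129140163 ≥ 59633994.
For the inductive step, assume it holds for an arbitrary p ≥ 17, so 3^p ≥ 42p^5.
Then 3^(p + 1) = 3·(3^p) ≥ 3·(42p^5).
Also, for p ≥ 17 we have 3·(42p^5) ≥ 42(p+1)^5, since 3 ≥ (1 + 1/p)^5 for all p ≥ 17.
Combining, 3^(p + 1) ≥ 42(p+1)^5.
By induction, the statement is established for all m ≥ 17.
Hence the smallest such N is 17.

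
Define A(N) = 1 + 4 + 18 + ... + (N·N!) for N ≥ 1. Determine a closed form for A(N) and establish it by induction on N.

A(N) = (N + 1)! - 1

We claim A(N) = (N + 1)! - 1 for all N ≥ 1.
For the base case N = 1: A(1) = 1, and the closed form gives 1. They agree.
Inductive step: suppose the statement holds for some p ≥ 1, so A(p) = (p + 1)! - 1.
Then A(p+1) = A(p) + ((p + 1)(p + 1)!) = ((p + 1)! - 1) + ((p + 1)(p + 1)!).
Simplifying, A(p+1) = ((p+1) + 1)! - 1,
which is the closed form with N = p+1.
By induction, the statement is established for all N ≥ 1.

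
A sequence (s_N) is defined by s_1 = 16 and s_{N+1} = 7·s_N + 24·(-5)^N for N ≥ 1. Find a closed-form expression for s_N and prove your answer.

s_N = -2(-5)^N + 6·7^(N - 1)

Computing the first terms: s_1 = 16, s_2 = -8, s_3 = 544. This suggests s_N = -2(-5)^N + 6·7^(N - 1).
Base step (N = 1): the formula gives 16 = 16 = s_1.
Inductive step: suppose the statement holds for some m ≥ 1, so s_m = -2(-5)^m + 6·7^(m - 1).
Then s_{m+1} = 7·s_m + 24·(-5)^m = 7·(-2(-5)^m + 6·7^(m - 1)) + 24·(-5)^m = -2(-5)^(m + 1) + 6·7^m = -2(-5)^(m+1) + 6·7^((m+1) - 1),
which is the claimed formula at N = m+1.
This completes the induction.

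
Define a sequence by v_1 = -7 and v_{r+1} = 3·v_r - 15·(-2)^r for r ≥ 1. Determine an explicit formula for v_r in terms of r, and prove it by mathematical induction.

v_r = 3(-2)^r - 3^(r - 1)

Computing the first terms: v_1 = -7, v_2 = 9, v_3 = -33. This suggests v_r = 3(-2)^r - 3^(r - 1).
Base step (r = 1): the formula gives -7 = -7 = v_1.
For the inductive step, assume it holds for an arbitrary p ≥ 1, so v_p = 3(-2)^p - 3^(p - 1).
Then v_{p+1} = 3·v_p - 15·(-2)^p = 3·(3(-2)^p - 3^(p - 1)) - 15·(-2)^p = 3(-2)^(p + 1) - 3^p = 3(-2)^(p+1) - 3^((p+1) - 1),
which is the claimed formula at r = p+1.
Hence, by induction on r, the claim holds for every r ≥ 1.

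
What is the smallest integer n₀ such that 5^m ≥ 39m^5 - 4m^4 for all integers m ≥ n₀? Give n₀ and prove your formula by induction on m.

At m = 9: 1953125 < 2276667, so the inequality fails and n₀ ≥ 10. We prove 5^m ≥ 39m^5 - 4m^4 for all m ≥ 10.
Base step (m = 10): 5^m = 9765625 and 39m^5 - 4m^4 = 3860000, so 9765625 ≥ 3860000.
Suppose the result is true for m = p, so 5^p ≥ 39p^5 - 4p^4.
Then 5^(p + 1) = 5·(5^p) ≥ 5·(39p^5 - 4p^4).
Also, for p ≥ 10 we have 5·(39p^5 - 4p^4) ≥ 39(p+1)^5 - 4(p+1)^4, since 5·(39p^5 - 4p^4) − (39(p+1)^5 - 4(p+1)^4) = 156p^5 - 211p^4 - 374p^3 - 366p^2 - 179p - 35, which is nonnegative for all p ≥ 10.
Combining, 5^(p + 1) ≥ 39(p+1)^5 - 4(p+1)^4.
This completes the induction.
Hence the smallest such n₀ is 10.

n₀ = 10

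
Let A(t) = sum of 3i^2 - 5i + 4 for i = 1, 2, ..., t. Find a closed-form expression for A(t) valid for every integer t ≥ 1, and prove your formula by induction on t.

A(t) = t(t^2 - t + 2)

We claim A(t) = t(t^2 - t + 2) for all t ≥ 1.
Base step (t = 1): A(1) = 2, and the closed form gives 2. They agree.
Suppose the result is true for t = i, so A(i) = i(i^2 - i + 2).
Then A(i+1) = A(i) + (3i^2 + i + 2) = (i(i^2 - i + 2)) + (3i^2 + i + 2).
Simplifying, A(i+1) = (i + 1)(i^2 + i + 2) = (i+1)((i+1)^2 - (i+1) + 2),
which is the closed form with t = i+1.
This completes the induction.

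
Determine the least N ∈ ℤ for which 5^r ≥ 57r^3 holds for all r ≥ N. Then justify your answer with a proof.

At r = 5: 3125 < 7125, so the inequality fails and N ≥ 6. We prove 5^r ≥ 57r^3 for all r ≥ 6.
Base case (r = 6): 5^r = 15625 and 57r^3 = 12312, so 15625 ≥ 12312.
Inductive step: suppose the statement holds for some k ≥ 6, so 5^k ≥ 57k^3.
Then 5^(k + 1) = 5·(5^k) ≥ 5·(57k^3).
Also, for k ≥ 6 we have 5·(57k^3) ≥ 57(k+1)^3, since 5 ≥ (1 + 1/k)^3 for all k ≥ 6.
Combining, 5^(k + 1) ≥ 57(k+1)^3.
This completes the induction.
Hence the smallest such N is 6.

N = 6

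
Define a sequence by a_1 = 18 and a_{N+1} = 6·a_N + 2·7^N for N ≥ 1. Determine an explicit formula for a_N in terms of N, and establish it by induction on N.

a_N = 4·6^(N - 1) + 2·7^N

Computing the first terms: a_1 = 18, a_2 = 122, a_3 = 830. This suggests a_N = 4·6^(N - 1) + 2·7^N.
Base case (N = 1): the formula gives 18 = 18 = a_1.
Inductive step: assume the claim holds for N = i, so a_i = 4·6^(i - 1) + 2·7^i.
Then a_{i+1} = 6·a_i + 2·7^i = 6·(4·6^(i - 1) + 2·7^i) + 2·7^i = 4·6^i + 2·7^(i + 1) = 4·6^((i+1) - 1) + 2·7^(i+1),
which is the claimed formula at N = i+1.
By the principle of mathematical induction, the result holds for all N ≥ 1.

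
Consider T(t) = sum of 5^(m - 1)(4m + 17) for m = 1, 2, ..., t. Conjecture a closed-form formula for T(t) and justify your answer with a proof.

We claim T(t) = 5^t(t + 4) - 4 for all t ≥ 1.
For the base case t = 1: T(1) = 21, and the closed form gives 21. They agree.
For the inductive step, assume it holds for an arbitrary m ≥ 1, so T(m) = 5^m(m + 4) - 4.
Then T(m+1) = T(m) + (5^m(4m + 21)) = (5^m(m + 4) - 4) + (5^m(4m + 21)).
Simplifying, T(m+1) = 5^(m + 1)m + 5^(m + 2) - 4 = 5^(m+1)((m+1) + 4) - 4,
which is the closed form with t = m+1.
By induction, the statement is established for all t ≥ 1.

T(t) = 5^t(t + 4) - 4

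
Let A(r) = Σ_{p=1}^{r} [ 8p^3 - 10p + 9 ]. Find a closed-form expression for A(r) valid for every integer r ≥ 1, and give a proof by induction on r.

A(r) = r(2r^3 + 4r^2 - 3r + 4)

We claim A(r) = r(2r^3 + 4r^2 - 3r + 4) for all r ≥ 1.
Base step (r = 1): A(1) = 7, and the closed form gives 7. They agree.
Inductive step: assume the claim holds for r = p, so A(p) = p(2p^3 + 4p^2 - 3p + 4).
Then A(p+1) = A(p) + (-10p + 8(p + 1)^3 - 1) = (p(2p^3 + 4p^2 - 3p + 4)) + (-10p + 8(p + 1)^3 - 1).
Simplifying, A(p+1) = (p + 1)(2p^3 + 10p^2 + 11p + 7) = (p+1)(2(p+1)^3 + 4(p+1)^2 - 3(p+1) + 4),
which is the closed form with r = p+1.
By the principle of mathematical induction, the result holds for all r ≥ 1.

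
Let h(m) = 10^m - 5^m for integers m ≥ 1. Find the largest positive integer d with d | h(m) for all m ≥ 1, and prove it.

Computing the first values: h(1) = 5 and h(2) = 75; gcd(5, 75) = 5, so d ≤ 5.
We prove 5 | 10^m - 5^m for all m ≥ 1 by induction on m.
For the base case m = 1: h(1) = 5 = 5·(1), so 5 | h(1).
Inductive step: assume the claim holds for m = k, i.e. 5 | h(k). Then
10^{k+1} − 5^{k+1} = 10·10^k − 5·5^k = 10·(10^k − 5^k) + (5)·5^k. The first term is divisible by 5 by the inductive hypothesis, and the second term (5)·5^k is divisible by 5 since 5 | 5. Hence 5 | h(k+1).
Hence, by induction on m, the claim holds for every m ≥ 1.
Therefore the largest such d is 5.

d = 5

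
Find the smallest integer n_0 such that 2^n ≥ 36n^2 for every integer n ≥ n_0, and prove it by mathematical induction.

At n = 12: 4096 < 5184, so the inequality fails and n_0 ≥ 13. We prove 2^n ≥ 36n^2 for all n ≥ 13.
Base case (n = 13): 2^n = 8192 and 36n^2 = 6084, so 8192 ≥ 6084.
Inductive step: suppose the statement holds for some k ≥ 13, so 2^k ≥ 36k^2.
Then 2^(k + 1) = 2·(2^k) ≥ 2·(36k^2).
Also, for k ≥ 13 we have 2·(36k^2) ≥ 36(k+1)^2, since 2 ≥ (1 + 1/k)^2 for all k ≥ 13.
Combining, 2^(k + 1) ≥ 36(k+1)^2.
By the principle of mathematical induction, the result holds for all n ≥ 13.
Hence the smallest such n_0 is 13.

n_0 = 13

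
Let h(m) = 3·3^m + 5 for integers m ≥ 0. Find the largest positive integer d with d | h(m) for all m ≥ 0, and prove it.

Computing the first values: h(0) = 8 and h(1) = 14; gcd(8, 14) = 2, so d ≤ 2.
We prove 2 | 3·3^m + 5 for all m ≥ 0 by induction on m.
Base step (m = 0): h(0) = 8 = 2·(4), so 2 | h(0).
For the inductive step, assume it holds for an arbitrary i ≥ 0, i.e. 2 | h(i). Then
h(i+1) = 3·3^(i+1) + 5 = 3·(3·3^i + 5) - 10 = 3·h(i) - 10. The first term is divisible by 2 by the inductive hypothesis, and -10 is divisible by 2. Hence 2 | h(i+1).
Hence, by induction on m, the claim holds for every m ≥ 0.
Therefore the largest such d is 2.

d = 2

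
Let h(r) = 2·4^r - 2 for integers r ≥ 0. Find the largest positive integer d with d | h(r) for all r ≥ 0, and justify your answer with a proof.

Computing the first values: h(0) = 0 and h(1) = 6; gcd(0, 6) = 6, so d ≤ 6.
We prove 6 | 2·4^r - 2 for all r ≥ 0 by induction on r.
Base case (r = 0): h(0) = 0 = 6·(0), so 6 | h(0).
Inductive step: suppose the statement holds for some j ≥ 0, i.e. 6 | h(j). Then
h(j+1) = 2·4^(j+1) - 2 = 4·(2·4^j - 2) + 6 = 4·h(j) + 6. The first term is divisible by 6 by the inductive hypothesis, and 6 is divisible by 6. Hence 6 | h(j+1).
Hence, by induction on r, the claim holds for every r ≥ 0.
Therefore the largest such d is 6.

d = 6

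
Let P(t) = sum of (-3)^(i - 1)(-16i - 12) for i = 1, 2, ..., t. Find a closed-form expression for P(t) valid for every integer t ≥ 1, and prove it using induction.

We claim P(t) = 4(-3)^t(t + 1) - 4 for all t ≥ 1.
For the base case t = 1: P(1) = -28, and the closed form gives -28. They agree.
Inductive step: suppose the statement holds for some i ≥ 1, so P(i) = 4(-3)^i(i + 1) - 4.
Then P(i+1) = P(i) + ((-3)^i(-16i - 28)) = (4(-3)^i(i + 1) - 4) + ((-3)^i(-16i - 28)).
Simplifying, P(i+1) = -12(-3)^i·i - 24(-3)^i - 4 = 4(-3)^(i+1)((i+1) + 1) - 4,
which is the closed form with t = i+1.
Hence, by induction on t, the claim holds for every t ≥ 1.

P(t) = 4(-3)^t(t + 1) - 4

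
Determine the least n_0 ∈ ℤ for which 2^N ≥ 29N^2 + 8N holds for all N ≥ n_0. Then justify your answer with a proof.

At N = 12: 4096 < 4272, so the inequality fails and n_0 ≥ 13. We prove 2^N ≥ 29N^2 + 8N for all N ≥ 13.
Base step (N = 13): 2^N = 8192 and 29N^2 + 8N = 5005, so 8192 ≥ 5005.
For the inductive step, assume it holds for an arbitrary k ≥ 13, so 2^k ≥ 29k^2 + 8k.
Then 2^(k + 1) = 2·(2^k) ≥ 2·(29k^2 + 8k).
Also, for k ≥ 13 we have 2·(29k^2 + 8k) ≥ 29(k+1)^2 + 8(k+1), since 2·(29k^2 + 8k) − (29(k+1)^2 + 8(k+1)) = 29k^2 - 50k - 37, which is nonnegative for all k ≥ 13.
Combining, 2^(k + 1) ≥ 29(k+1)^2 + 8(k+1).
By induction, the statement is established for all N ≥ 13.
Hence the smallest such n_0 is 13.

n_0 = 13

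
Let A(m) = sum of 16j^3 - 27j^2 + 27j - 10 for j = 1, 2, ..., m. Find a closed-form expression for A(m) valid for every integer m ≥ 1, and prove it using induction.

We claim A(m) = m(4m - 1)(m^2 + 1) for all m ≥ 1.
Base case (m = 1): A(1) = 6, and the closed form gives 6. They agree.
For the inductive step, assume it holds for an arbitrary j ≥ 1, so A(j) = j(4j^3 - j^2 + 4j - 1).
Then A(j+1) = A(j) + (16j^3 + 21j^2 + 21j + 6) = (j(4j^3 - j^2 + 4j - 1)) + (16j^3 + 21j^2 + 21j + 6).
Simplifying, A(j+1) = (j + 1)(4j + 3)(j^2 + 2j + 2) = (j+1)(4(j+1) - 1)((j+1)^2 + 1),
which is the closed form with m = j+1.
By the principle of mathematical induction, the result holds for all m ≥ 1.

A(m) = m(4m - 1)(m^2 + 1)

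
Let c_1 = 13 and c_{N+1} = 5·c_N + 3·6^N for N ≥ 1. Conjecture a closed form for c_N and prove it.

Computing the first terms: c_1 = 13, c_2 = 83, c_3 = 523. This suggests c_N = -5^N + 3·6^N.
Base step (N = 1): the formula gives 13 = 13 = c_1.
Inductive step: assume the claim holds for N = m, so c_m = -5^m + 3·6^m.
Then c_{m+1} = 5·c_m + 3·6^m = 5·(-5^m + 3·6^m) + 3·6^m = -5^(m + 1) + 3·6^(m + 1),
which is the claimed formula at N = m+1.
This completes the induction.

c_N = -5^N + 3·6^N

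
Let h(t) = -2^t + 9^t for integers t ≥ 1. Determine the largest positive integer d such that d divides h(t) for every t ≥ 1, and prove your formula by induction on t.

d = 7

Computing the first values: h(1) = 7 and h(2) = 77; gcd(7, 77) = 7, so d ≤ 7.
We prove 7 | -2^t + 9^t for all t ≥ 1 by induction on t.
Base case (t = 1): h(1) = 7 = 7·(1), so 7 | h(1).
For the inductive step, assume it holds for an arbitrary p ≥ 1, i.e. 7 | h(p). Then
9^{p+1} − 2^{p+1} = 9·9^p − 2·2^p = 9·(9^p − 2^p) + (7)·2^p. The first term is divisible by 7 by the inductive hypothesis, and the second term (7)·2^p is divisible by 7 since 7 | 7. Hence 7 | h(p+1).
By induction, the statement is established for all t ≥ 1.
Therefore the largest such d is 7.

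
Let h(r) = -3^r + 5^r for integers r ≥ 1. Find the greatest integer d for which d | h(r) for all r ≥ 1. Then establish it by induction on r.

Computing the first values: h(1) = 2 and h(2) = 16; gcd(2, 16) = 2, so d ≤ 2.
We prove 2 | -3^r + 5^r for all r ≥ 1 by induction on r.
For the base case r = 1: h(1) = 2 = 2·(1), so 2 | h(1).
Inductive step: assume the claim holds for r = j, i.e. 2 | h(j). Then
5^{j+1} − 3^{j+1} = 5·5^j − 3·3^j = 5·(5^j − 3^j) + (2)·3^j. The first term is divisible by 2 by the inductive hypothesis, and the second term (2)·3^j is divisible by 2 since 2 | 2. Hence 2 | h(j+1).
By the principle of mathematical induction, the result holds for all r ≥ 1.
Therefore the largest such d is 2.

d = 2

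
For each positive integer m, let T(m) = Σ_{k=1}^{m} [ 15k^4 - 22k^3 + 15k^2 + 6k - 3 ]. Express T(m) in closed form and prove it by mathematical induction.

We claim T(m) = m(3m^4 + 2m^3 - m^2 + 5m + 2) for all m ≥ 1.
Base step (m = 1): T(1) = 11, and the closed form gives 11. They agree.
Inductive step: assume the claim holds for m = k, so T(k) = k(3k^4 + 2k^3 - k^2 + 5k + 2).
Then T(k+1) = T(k) + (15k^4 + 38k^3 + 39k^2 + 30k + 11) = (k(3k^4 + 2k^3 - k^2 + 5k + 2)) + (15k^4 + 38k^3 + 39k^2 + 30k + 11).
Simplifying, T(k+1) = (k + 1)(3k^4 + 14k^3 + 23k^2 + 21k + 11) = (k+1)(3(k+1)^4 + 2(k+1)^3 - (k+1)^2 + 5(k+1) + 2),
which is the closed form with m = k+1.
Hence, by induction on m, the claim holds for every m ≥ 1.

T(m) = m(3m^4 + 2m^3 - m^2 + 5m + 2)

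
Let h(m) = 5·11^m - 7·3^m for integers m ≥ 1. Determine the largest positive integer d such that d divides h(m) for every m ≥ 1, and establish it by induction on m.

d = 2

Computing the first values: h(1) = 34 and h(2) = 542; gcd(34, 542) = 2, so d ≤ 2.
We prove 2 | 5·11^m - 7·3^m for all m ≥ 1 by induction on m.
When m = 1: h(1) = 34 = 2·(17), so 2 | h(1).
Inductive step: suppose the statement holds for some r ≥ 1, i.e. 2 | h(r). Then
h(r+1) − 11·h(r) = (5·11^(r+1) - 7·3^(r+1)) − 11·(5·11^r - 7·3^r) = (-7)·3^r·(3 − 11) = (56)·3^r. Since 2 | h(r) by the inductive hypothesis, 2 | 11·h(r); and 2 | 56 since 56 = 2·28. Therefore 2 | h(r+1).
By induction, the statement is established for all m ≥ 1.
Therefore the largest such d is 2.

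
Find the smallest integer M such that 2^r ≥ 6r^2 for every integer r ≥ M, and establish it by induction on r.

At r = 8: 256 < 384, so the inequality fails and M ≥ 9. We prove 2^r ≥ 6r^2 for all r ≥ 9.
When r = 9: 2^r = 512 and 6r^2 = 486, so 512 ≥ 486.
Inductive step: suppose the statement holds for some p ≥ 9, so 2^p ≥ 6p^2.
Then 2^(p + 1) = 2·(2^p) ≥ 2·(6p^2).
Also, for p ≥ 9 we have 2·(6p^2) ≥ 6(p+1)^2, since 2 ≥ (1 + 1/p)^2 for all p ≥ 9.
Combining, 2^(p + 1) ≥ 6(p+1)^2.
Hence, by induction on r, the claim holds for every r ≥ 9.
Hence the smallest such M is 9.

M = 9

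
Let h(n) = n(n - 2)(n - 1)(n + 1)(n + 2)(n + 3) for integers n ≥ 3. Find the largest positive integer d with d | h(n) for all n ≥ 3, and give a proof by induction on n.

d = 720

Computing the first values: h(3) = 720 and h(4) = 5040; gcd(720, 5040) = 720, so d ≤ 720.
We prove 720 | n(n - 2)(n - 1)(n + 1)(n + 2)(n + 3) for all n ≥ 3 by induction on n.
For the base case n = 3: h(3) = 720 = 720·(1), so 720 | h(3).
Inductive step: assume the claim holds for n = k, i.e. 720 | h(k). Then
h(k+1) − h(k) = (k-1)·k·(k+1)·(k+2)·(k+3)·(k+4) − (k-2)·(k-1)·k·(k+1)·(k+2)·(k+3) = (k-1)·k·(k+1)·(k+2)·(k+3)·[(k+4) − (k-2)] = 6·(k-1)·k·(k+1)·(k+2)·(k+3). The product of 5 consecutive integers is divisible by (5)! = 120, so h(k+1) − h(k) is divisible by 6·120 = 720. By the inductive hypothesis 720 | h(k), hence 720 | h(k+1).
This completes the induction.
Therefore the largest such d is 720.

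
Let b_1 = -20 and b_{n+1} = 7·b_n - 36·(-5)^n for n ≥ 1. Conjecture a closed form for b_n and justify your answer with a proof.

b_n = 3(-5)^n - 5·7^(n - 1)

Computing the first terms: b_1 = -20, b_2 = 40, b_3 = -620. This suggests b_n = 3(-5)^n - 5·7^(n - 1).
Base step (n = 1): the formula gives -20 = -20 = b_1.
For the inductive step, assume it holds for an arbitrary p ≥ 1, so b_p = 3(-5)^p - 5·7^(p - 1).
Then b_{p+1} = 7·b_p - 36·(-5)^p = 7·(3(-5)^p - 5·7^(p - 1)) - 36·(-5)^p = 3(-5)^(p + 1) - 5·7^p = 3(-5)^(p+1) - 5·7^((p+1) - 1),
which is the claimed formula at n = p+1.
Hence, by induction on n, the claim holds for every n ≥ 1.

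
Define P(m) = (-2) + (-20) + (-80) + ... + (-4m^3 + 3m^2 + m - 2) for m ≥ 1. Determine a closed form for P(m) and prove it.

We claim P(m) = -m(m^3 + m^2 - m + 1) for all m ≥ 1.
Base step (m = 1): P(1) = -2, and the closed form gives -2. They agree.
Inductive step: assume the claim holds for m = j, so P(j) = j(-j^3 - j^2 + j - 1).
Then P(j+1) = P(j) + (j - 4(j + 1)^3 + 3(j + 1)^2 - 1) = (j(-j^3 - j^2 + j - 1)) + (j - 4(j + 1)^3 + 3(j + 1)^2 - 1).
Simplifying, P(j+1) = -(j + 1)(j^3 + 4j^2 + 4j + 2) = -(j+1)((j+1)^3 + (j+1)^2 - (j+1) + 1),
which is the closed form with m = j+1.
By induction, the statement is established for all m ≥ 1.

P(m) = -m(m^3 + m^2 - m + 1)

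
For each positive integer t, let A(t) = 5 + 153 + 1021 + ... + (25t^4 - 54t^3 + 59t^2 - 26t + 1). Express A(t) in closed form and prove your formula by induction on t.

We claim A(t) = t(5t^4 - t^3 + t^2 + 3t - 3) for all t ≥ 1.
Base case (t = 1): A(1) = 5, and the closed form gives 5. They agree.
Inductive step: assume the claim holds for t = k, so A(k) = k(5k^4 - k^3 + k^2 + 3k - 3).
Then A(k+1) = A(k) + (25k^4 + 46k^3 + 47k^2 + 30k + 5) = (k(5k^4 - k^3 + k^2 + 3k - 3)) + (25k^4 + 46k^3 + 47k^2 + 30k + 5).
Simplifying, A(k+1) = (k + 1)(5k^4 + 19k^3 + 28k^2 + 22k + 5) = (k+1)(5(k+1)^4 - (k+1)^3 + (k+1)^2 + 3(k+1) - 3),
which is the closed form with t = k+1.
By induction, the statement is established for all t ≥ 1.

A(t) = t(5t^4 - t^3 + t^2 + 3t - 3)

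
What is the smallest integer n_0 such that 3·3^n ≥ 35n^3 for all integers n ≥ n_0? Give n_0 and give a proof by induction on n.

At n = 7: 6561 < 12005, so the inequality fails and n_0 ≥ 8. We prove 3·3^n ≥ 35n^3 for all n ≥ 8.
When n = 8: 3·3^n = 19683 and 35n^3 = 17920, so 19683 ≥ 17920.
For the inductive step, assume it holds for an arbitrary m ≥ 8, so 3·3^m ≥ 35m^3.
Then 3·3^(m + 1) = 3·(3·3^m) ≥ 3·(35m^3).
Also, for m ≥ 8 we have 3·(35m^3) ≥ 35(m+1)^3, since 3 ≥ (1 + 1/m)^3 for all m ≥ 8.
Combining, 3·3^(m + 1) ≥ 35(m+1)^3.
By the principle of mathematical induction, the result holds for all n ≥ 8.
Hence the smallest such n_0 is 8.

n_0 = 8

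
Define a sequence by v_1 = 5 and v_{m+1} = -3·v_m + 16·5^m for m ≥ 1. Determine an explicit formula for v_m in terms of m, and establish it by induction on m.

v_m = -5(-3)^(m - 1) + 2·5^m

Computing the first terms: v_1 = 5, v_2 = 65, v_3 = 205. This suggests v_m = -5(-3)^(m - 1) + 2·5^m.
Base case (m = 1): the formula gives 5 = 5 = v_1.
Inductive step: assume the claim holds for m = p, so v_p = -5(-3)^(p - 1) + 2·5^p.
Then v_{p+1} = -3·v_p + 16·5^p = -3·(-5(-3)^(p - 1) + 2·5^p) + 16·5^p = -5(-3)^p + 2·5^(p + 1) = -5(-3)^((p+1) - 1) + 2·5^(p+1),
which is the claimed formula at m = p+1.
By induction, the statement is established for all m ≥ 1.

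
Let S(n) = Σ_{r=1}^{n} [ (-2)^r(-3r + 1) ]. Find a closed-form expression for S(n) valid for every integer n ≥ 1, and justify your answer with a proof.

We claim S(n) = (-2)^(n + 1)n for all n ≥ 1.
When n = 1: S(1) = 4, and the closed form gives 4. They agree.
Inductive step: suppose the statement holds for some r ≥ 1, so S(r) = (-2)^(r + 1)r.
Then S(r+1) = S(r) + (2(-2)^r(3r + 2)) = ((-2)^(r + 1)r) + (2(-2)^r(3r + 2)).
Simplifying, S(r+1) = (-2)^(r + 2)(r + 1) = (-2)^((r+1) + 1)(r+1),
which is the closed form with n = r+1.
Hence, by induction on n, the claim holds for every n ≥ 1.

S(n) = (-2)^(n + 1)n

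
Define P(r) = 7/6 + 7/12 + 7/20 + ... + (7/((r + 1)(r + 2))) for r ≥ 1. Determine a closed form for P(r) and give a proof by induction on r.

P(r) = 7r/(2(r + 2))

We claim P(r) = 7r/(2(r + 2)) for all r ≥ 1.
For the base case r = 1: P(1) = 7/6, and the closed form gives 7/6. They agree.
Inductive step: suppose the statement holds for some p ≥ 1, so P(p) = 7p/(2(p + 2)).
Then P(p+1) = P(p) + (7/((p + 2)(p + 3))) = (7p/(2(p + 2))) + (7/((p + 2)(p + 3))).
Simplifying, P(p+1) = 7(p + 1)/(2(p + 3)) = 7(p+1)/(2((p+1) + 2)),
which is the closed form with r = p+1.
Hence, by induction on r, the claim holds for every r ≥ 1.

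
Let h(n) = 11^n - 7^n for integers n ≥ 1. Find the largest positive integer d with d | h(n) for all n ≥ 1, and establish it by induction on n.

Computing the first values: h(1) = 4 and h(2) = 72; gcd(4, 72) = 4, so d ≤ 4.
We prove 4 | 11^n - 7^n for all n ≥ 1 by induction on n.
Base case (n = 1): h(1) = 4 = 4·(1), so 4 | h(1).
Inductive step: suppose the statement holds for some r ≥ 1, i.e. 4 | h(r). Then
11^{r+1} − 7^{r+1} = 11·11^r − 7·7^r = 11·(11^r − 7^r) + (4)·7^r. The first term is divisible by 4 by the inductive hypothesis, and the second term (4)·7^r is divisible by 4 since 4 | 4. Hence 4 | h(r+1).
This completes the induction.
Therefore the largest such d is 4.

d = 4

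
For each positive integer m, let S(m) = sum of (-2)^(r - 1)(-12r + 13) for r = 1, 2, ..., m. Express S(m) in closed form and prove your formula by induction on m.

We claim S(m) = (-2)^m(4m - 3) + 3 for all m ≥ 1.
For the base case m = 1: S(1) = 1, and the closed form gives 1. They agree.
Inductive step: assume the claim holds for m = r, so S(r) = (-2)^r(4r - 3) + 3.
Then S(r+1) = S(r) + ((-2)^r(-12r + 1)) = ((-2)^r(4r - 3) + 3) + ((-2)^r(-12r + 1)).
Simplifying, S(r+1) = (-2)^(r + 1) + (-2)^(r + 3)r + 3 = (-2)^(r+1)(4(r+1) - 3) + 3,
which is the closed form with m = r+1.
Hence, by induction on m, the claim holds for every m ≥ 1.

S(m) = (-2)^m(4m - 3) + 3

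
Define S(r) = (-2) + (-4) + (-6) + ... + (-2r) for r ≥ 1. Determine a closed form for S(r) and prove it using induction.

We claim S(r) = -r(r + 1) for all r ≥ 1.
When r = 1: S(1) = -2, and the closed form gives -2. They agree.
Inductive step: assume the claim holds for r = i, so S(i) = i(-i - 1).
Then S(i+1) = S(i) + (-2i - 2) = (i(-i - 1)) + (-2i - 2).
Simplifying, S(i+1) = -(i + 1)(i + 2) = -(i+1)((i+1) + 1),
which is the closed form with r = i+1.
By induction, the statement is established for all r ≥ 1.

S(r) = -r(r + 1)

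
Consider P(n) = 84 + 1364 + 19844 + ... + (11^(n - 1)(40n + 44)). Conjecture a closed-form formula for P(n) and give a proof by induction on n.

P(n) = 4·11^n(n + 1) - 4

We claim P(n) = 4·11^n(n + 1) - 4 for all n ≥ 1.
When n = 1: P(1) = 84, and the closed form gives 84. They agree.
Suppose the result is true for n = m, so P(m) = 4·11^m(m + 1) - 4.
Then P(m+1) = P(m) + (11^m(40m + 84)) = (4·11^m(m + 1) - 4) + (11^m(40m + 84)).
Simplifying, P(m+1) = 44·11^m·m + 88·11^m - 4 = 4·11^(m+1)((m+1) + 1) - 4,
which is the closed form with n = m+1.
This completes the induction.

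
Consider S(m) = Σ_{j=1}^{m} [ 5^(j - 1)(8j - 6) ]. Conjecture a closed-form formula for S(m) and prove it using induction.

We claim S(m) = 2·5^m(m - 1) + 2 for all m ≥ 1.
When m = 1: S(1) = 2, and the closed form gives 2. They agree.
Inductive step: suppose the statement holds for some j ≥ 1, so S(j) = 2·5^j(j - 1) + 2.
Then S(j+1) = S(j) + (5^j(8j + 2)) = (2·5^j(j - 1) + 2) + (5^j(8j + 2)).
Simplifying, S(j+1) = 10·5^j·j + 2 = 2·5^(j+1)((j+1) - 1) + 2,
which is the closed form with m = j+1.
This completes the induction.

S(m) = 2·5^m(m - 1) + 2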